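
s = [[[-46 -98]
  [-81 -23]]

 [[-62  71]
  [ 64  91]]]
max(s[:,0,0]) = -46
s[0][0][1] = -98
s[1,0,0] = -62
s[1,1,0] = 64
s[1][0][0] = -62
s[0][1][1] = -23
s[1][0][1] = 71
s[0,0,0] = -46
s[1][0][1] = 71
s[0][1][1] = -23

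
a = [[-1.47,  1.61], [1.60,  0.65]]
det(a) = -3.53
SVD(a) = [[-0.88, 0.47], [0.47, 0.88]] @ diag([2.33347141376016, 1.5134104404173243]) @ [[0.88,-0.48],[0.48,0.88]]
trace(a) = -0.82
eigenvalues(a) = [-2.33, 1.51]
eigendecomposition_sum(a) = [[-1.81,0.98], [0.97,-0.52]] + [[0.34, 0.63], [0.63, 1.17]]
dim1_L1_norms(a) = [3.08, 2.25]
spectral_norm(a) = 2.33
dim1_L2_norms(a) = [2.18, 1.73]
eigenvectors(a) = [[-0.88, -0.47], [0.47, -0.88]]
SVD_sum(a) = [[-1.81, 0.99], [0.96, -0.52]] + [[0.34, 0.62],[0.64, 1.17]]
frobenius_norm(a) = 2.78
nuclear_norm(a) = 3.85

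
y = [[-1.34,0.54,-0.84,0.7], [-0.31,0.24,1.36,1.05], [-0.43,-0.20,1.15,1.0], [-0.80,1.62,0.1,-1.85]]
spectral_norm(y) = 2.87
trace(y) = -1.80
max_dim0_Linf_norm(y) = 1.85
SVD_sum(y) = [[-0.03,  0.08,  -0.06,  -0.14], [0.17,  -0.54,  0.42,  0.94], [0.18,  -0.57,  0.44,  0.99], [-0.33,  1.06,  -0.82,  -1.85]] + [[-0.62, 0.5, 0.44, 0.2], [-0.8, 0.64, 0.58, 0.26], [-0.63, 0.50, 0.45, 0.20], [-0.7, 0.56, 0.50, 0.23]] + [[-0.7, -0.05, -1.22, 0.64], [0.23, 0.01, 0.4, -0.21], [0.13, 0.01, 0.23, -0.12], [0.24, 0.02, 0.42, -0.22]] + [[0.01, 0.01, -0.0, 0.0], [0.10, 0.12, -0.03, 0.06], [-0.11, -0.14, 0.03, -0.07], [-0.01, -0.02, 0.00, -0.01]]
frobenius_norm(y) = 3.95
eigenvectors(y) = [[(-0.7+0j), -0.70-0.00j, -0.10+0.00j, (-0.44+0j)], [(-0.15+0.13j), -0.15-0.13j, -0.79+0.00j, -0.80+0.00j], [-0.25+0.13j, -0.25-0.13j, (-0.47+0j), (0.08+0j)], [(0.36-0.52j), (0.36+0.52j), -0.37+0.00j, (-0.41+0j)]]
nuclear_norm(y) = 6.94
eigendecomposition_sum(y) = [[(-0.67+0.9j), 0.16-1.02j, (-0.38+0.59j), 0.33+1.17j], [(0.02+0.32j), (-0.16-0.25j), (0.03+0.2j), 0.29+0.19j], [-0.07+0.45j, -0.13-0.40j, -0.03+0.29j, 0.34+0.36j], [-0.32-0.96j, (0.67+0.64j), -0.25-0.59j, (-1.03-0.35j)]] + [[(-0.67-0.9j), 0.16+1.02j, (-0.38-0.59j), 0.33-1.17j], [(0.02-0.32j), -0.16+0.25j, (0.03-0.2j), (0.29-0.19j)], [-0.07-0.45j, (-0.13+0.4j), (-0.03-0.29j), 0.34-0.36j], [-0.32+0.96j, 0.67-0.64j, (-0.25+0.59j), (-1.03+0.35j)]] + [[(-0.06-0j), 0.02+0.00j, (0.24-0j), (0.07-0j)], [-0.45-0.00j, (0.18+0j), 1.90-0.00j, (0.53-0j)], [-0.27-0.00j, 0.11+0.00j, 1.14-0.00j, (0.32-0j)], [-0.21-0.00j, 0.08+0.00j, (0.89-0j), (0.25-0j)]] + [[(0.06+0j), 0.20-0.00j, -0.33+0.00j, -0.03+0.00j], [(0.1+0j), 0.37-0.00j, -0.60+0.00j, (-0.06+0j)], [(-0.01-0j), (-0.04+0j), 0.06-0.00j, (0.01-0j)], [0.05+0.00j, 0.19-0.00j, (-0.3+0j), -0.03+0.00j]]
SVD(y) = [[-0.06, 0.45, 0.89, -0.04], [0.41, 0.58, -0.29, -0.64], [0.43, 0.45, -0.17, 0.76], [-0.80, 0.50, -0.31, 0.09]] @ diag([2.8732320901624413, 2.0747964320196925, 1.7333857988960197, 0.26082713418031434]) @ [[0.14, -0.46, 0.36, 0.80], [-0.66, 0.53, 0.48, 0.22], [-0.45, -0.03, -0.79, 0.41], [-0.58, -0.71, 0.16, -0.38]]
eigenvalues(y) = [(-1.88+0.58j), (-1.88-0.58j), (1.51+0j), (0.46+0j)]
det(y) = 2.70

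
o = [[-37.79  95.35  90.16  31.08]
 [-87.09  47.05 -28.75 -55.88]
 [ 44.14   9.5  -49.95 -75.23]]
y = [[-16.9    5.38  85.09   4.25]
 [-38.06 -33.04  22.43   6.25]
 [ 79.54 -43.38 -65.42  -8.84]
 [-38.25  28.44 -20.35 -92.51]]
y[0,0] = -16.9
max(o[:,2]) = 90.16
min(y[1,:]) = -38.06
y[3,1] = 28.44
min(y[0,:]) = -16.9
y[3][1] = 28.44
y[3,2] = -20.35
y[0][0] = -16.9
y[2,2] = -65.42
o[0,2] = 90.16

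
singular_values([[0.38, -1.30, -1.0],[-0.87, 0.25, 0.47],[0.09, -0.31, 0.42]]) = [1.84, 0.71, 0.52]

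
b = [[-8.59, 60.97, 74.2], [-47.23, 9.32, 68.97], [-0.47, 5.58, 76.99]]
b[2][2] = 76.99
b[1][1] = 9.32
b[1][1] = 9.32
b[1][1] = 9.32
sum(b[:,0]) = -56.28999999999999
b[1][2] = 68.97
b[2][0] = -0.47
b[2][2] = 76.99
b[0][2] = 74.2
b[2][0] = -0.47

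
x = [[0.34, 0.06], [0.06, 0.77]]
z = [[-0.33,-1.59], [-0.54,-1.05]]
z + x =[[0.01, -1.53], [-0.48, -0.28]]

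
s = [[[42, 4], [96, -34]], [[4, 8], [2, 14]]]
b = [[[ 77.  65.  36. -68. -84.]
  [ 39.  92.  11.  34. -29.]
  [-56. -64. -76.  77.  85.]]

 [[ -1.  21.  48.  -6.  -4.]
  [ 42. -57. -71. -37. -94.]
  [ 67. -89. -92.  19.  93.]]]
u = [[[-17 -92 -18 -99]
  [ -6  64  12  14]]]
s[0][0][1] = 4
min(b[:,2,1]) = -89.0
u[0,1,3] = 14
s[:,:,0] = [[42, 96], [4, 2]]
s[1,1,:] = [2, 14]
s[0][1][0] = 96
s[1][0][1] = 8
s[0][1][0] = 96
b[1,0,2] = 48.0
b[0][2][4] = 85.0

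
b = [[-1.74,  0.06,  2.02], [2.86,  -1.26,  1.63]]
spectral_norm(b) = 3.60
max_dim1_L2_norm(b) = 3.52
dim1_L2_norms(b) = [2.67, 3.52]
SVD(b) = [[-0.29, 0.96], [0.96, 0.29]] @ diag([3.599157862869775, 2.5654946264107967]) @ [[0.9, -0.34, 0.27], [-0.33, -0.12, 0.94]]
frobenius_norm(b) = 4.42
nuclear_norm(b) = 6.16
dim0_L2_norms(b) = [3.35, 1.26, 2.6]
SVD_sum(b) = [[-0.93,  0.35,  -0.28],[3.1,  -1.17,  0.94]] + [[-0.81, -0.29, 2.30], [-0.24, -0.09, 0.69]]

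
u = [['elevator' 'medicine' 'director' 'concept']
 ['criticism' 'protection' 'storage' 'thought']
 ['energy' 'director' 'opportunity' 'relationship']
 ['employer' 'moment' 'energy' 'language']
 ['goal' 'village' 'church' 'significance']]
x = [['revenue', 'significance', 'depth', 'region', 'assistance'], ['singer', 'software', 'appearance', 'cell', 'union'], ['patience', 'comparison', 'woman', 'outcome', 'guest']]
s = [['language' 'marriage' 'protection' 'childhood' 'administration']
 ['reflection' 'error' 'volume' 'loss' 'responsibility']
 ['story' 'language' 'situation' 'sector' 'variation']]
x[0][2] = 'depth'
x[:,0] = ['revenue', 'singer', 'patience']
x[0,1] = 'significance'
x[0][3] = 'region'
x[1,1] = 'software'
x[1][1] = 'software'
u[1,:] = ['criticism', 'protection', 'storage', 'thought']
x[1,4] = 'union'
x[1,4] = 'union'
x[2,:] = ['patience', 'comparison', 'woman', 'outcome', 'guest']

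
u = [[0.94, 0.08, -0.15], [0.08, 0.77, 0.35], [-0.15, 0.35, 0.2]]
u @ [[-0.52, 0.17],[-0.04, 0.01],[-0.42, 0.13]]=[[-0.43, 0.14], [-0.22, 0.07], [-0.02, 0.0]]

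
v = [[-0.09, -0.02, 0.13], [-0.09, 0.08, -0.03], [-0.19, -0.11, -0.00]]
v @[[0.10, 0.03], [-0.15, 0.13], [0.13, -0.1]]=[[0.01, -0.02], [-0.02, 0.01], [-0.00, -0.02]]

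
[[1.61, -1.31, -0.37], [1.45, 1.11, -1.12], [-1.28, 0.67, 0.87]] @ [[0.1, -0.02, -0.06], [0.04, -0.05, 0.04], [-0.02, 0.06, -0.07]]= [[0.12, 0.01, -0.12], [0.21, -0.15, 0.04], [-0.12, 0.04, 0.04]]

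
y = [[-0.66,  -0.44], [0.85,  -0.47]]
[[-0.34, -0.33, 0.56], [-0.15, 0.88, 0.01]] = y@[[0.14, 0.79, -0.38],[0.57, -0.44, -0.70]]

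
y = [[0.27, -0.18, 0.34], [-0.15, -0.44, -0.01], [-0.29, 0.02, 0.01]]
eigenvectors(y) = [[(-0.71+0j), -0.71-0.00j, (-0.2+0j)], [(0.15-0.06j), (0.15+0.06j), -0.98+0.00j], [(0.32-0.6j), (0.32+0.6j), (-0.08+0j)]]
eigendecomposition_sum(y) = [[(0.14+0.09j), -0.04-0.01j, (0.17-0.09j)], [-0.04-0.01j, (0.01-0j), (-0.03+0.03j)], [(-0.14+0.08j), 0.03-0.03j, 0.00+0.18j]] + [[(0.14-0.09j), (-0.04+0.01j), (0.17+0.09j)], [-0.04+0.01j, 0.01+0.00j, (-0.03-0.03j)], [(-0.14-0.08j), (0.03+0.03j), -0.18j]] + [[-0.02-0.00j, (-0.09-0j), 0.01+0.00j], [-0.08-0.00j, (-0.46-0j), (0.04+0j)], [-0.01-0.00j, (-0.04-0j), 0j]]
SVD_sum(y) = [[0.22, -0.3, 0.25], [0.11, -0.14, 0.12], [-0.08, 0.1, -0.08]] + [[0.09, 0.09, 0.03], [-0.28, -0.28, -0.09], [-0.13, -0.13, -0.04]] + [[-0.04,0.02,0.06], [0.03,-0.01,-0.04], [-0.09,0.05,0.13]]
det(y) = -0.05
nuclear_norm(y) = 1.18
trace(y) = -0.16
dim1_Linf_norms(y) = [0.34, 0.44, 0.29]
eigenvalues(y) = [(0.16+0.27j), (0.16-0.27j), (-0.47+0j)]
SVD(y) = [[-0.86, 0.29, 0.42], [-0.41, -0.87, -0.25], [0.3, -0.39, 0.87]] @ diag([0.5146220103525896, 0.46907193648495055, 0.1919263006023874]) @ [[-0.50,  0.67,  -0.55], [0.69,  0.69,  0.22], [-0.53,  0.27,  0.80]]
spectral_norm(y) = 0.51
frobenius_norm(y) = 0.72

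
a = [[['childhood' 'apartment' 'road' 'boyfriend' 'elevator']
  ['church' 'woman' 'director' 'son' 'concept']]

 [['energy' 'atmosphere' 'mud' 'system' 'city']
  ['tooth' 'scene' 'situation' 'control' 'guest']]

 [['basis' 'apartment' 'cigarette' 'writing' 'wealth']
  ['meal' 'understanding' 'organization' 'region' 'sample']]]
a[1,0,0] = 'energy'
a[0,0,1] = 'apartment'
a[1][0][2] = 'mud'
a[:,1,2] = ['director', 'situation', 'organization']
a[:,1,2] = ['director', 'situation', 'organization']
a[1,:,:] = [['energy', 'atmosphere', 'mud', 'system', 'city'], ['tooth', 'scene', 'situation', 'control', 'guest']]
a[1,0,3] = 'system'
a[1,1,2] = 'situation'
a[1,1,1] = 'scene'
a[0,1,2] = 'director'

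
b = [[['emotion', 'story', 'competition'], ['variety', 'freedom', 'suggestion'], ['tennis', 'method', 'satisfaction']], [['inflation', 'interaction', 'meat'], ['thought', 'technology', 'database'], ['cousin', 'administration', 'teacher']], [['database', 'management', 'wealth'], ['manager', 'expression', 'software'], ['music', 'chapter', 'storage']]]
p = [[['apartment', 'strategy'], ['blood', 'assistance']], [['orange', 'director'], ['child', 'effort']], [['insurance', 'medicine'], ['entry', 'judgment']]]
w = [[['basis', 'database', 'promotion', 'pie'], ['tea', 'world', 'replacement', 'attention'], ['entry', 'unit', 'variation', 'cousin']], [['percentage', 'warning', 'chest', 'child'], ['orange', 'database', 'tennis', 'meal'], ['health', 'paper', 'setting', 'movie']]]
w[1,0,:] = ['percentage', 'warning', 'chest', 'child']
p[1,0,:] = ['orange', 'director']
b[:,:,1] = [['story', 'freedom', 'method'], ['interaction', 'technology', 'administration'], ['management', 'expression', 'chapter']]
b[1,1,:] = ['thought', 'technology', 'database']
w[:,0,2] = ['promotion', 'chest']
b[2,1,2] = 'software'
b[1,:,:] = [['inflation', 'interaction', 'meat'], ['thought', 'technology', 'database'], ['cousin', 'administration', 'teacher']]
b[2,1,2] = 'software'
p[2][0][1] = 'medicine'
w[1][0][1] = 'warning'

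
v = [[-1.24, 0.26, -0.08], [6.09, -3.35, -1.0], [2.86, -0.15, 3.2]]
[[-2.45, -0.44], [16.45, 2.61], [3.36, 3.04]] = v@ [[1.63, 0.15], [-1.80, -0.74], [-0.49, 0.78]]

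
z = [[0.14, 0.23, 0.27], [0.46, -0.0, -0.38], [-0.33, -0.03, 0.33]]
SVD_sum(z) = [[-0.07, 0.00, 0.06], [0.43, -0.01, -0.42], [-0.33, 0.01, 0.33]] + [[0.21, 0.23, 0.21],[0.02, 0.03, 0.02],[-0.01, -0.01, -0.01]] + [[-0.00,0.00,-0.00], [0.01,-0.02,0.01], [0.01,-0.02,0.01]]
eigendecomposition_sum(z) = [[(0.09+0.15j), (0.08+0.1j), 0.09+0.05j], [(0.2-0.65j), (0.07-0.47j), (-0.11-0.39j)], [-0.16+0.66j, -0.04+0.48j, 0.14+0.38j]] + [[(0.09-0.15j), 0.08-0.10j, 0.09-0.05j], [0.20+0.65j, 0.07+0.47j, (-0.11+0.39j)], [-0.16-0.66j, -0.04-0.48j, 0.14-0.38j]] + [[-0.03+0.00j,0.08+0.00j,0.08+0.00j], [0.06-0.00j,(-0.14-0j),-0.15-0.00j], [(-0.02+0j),(0.05+0j),(0.05+0j)]]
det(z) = -0.01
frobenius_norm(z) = 0.85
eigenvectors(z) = [[(0.12-0.13j), 0.12+0.13j, -0.46+0.00j], [(-0.7+0j), (-0.7-0j), 0.85+0.00j], [0.69-0.05j, (0.69+0.05j), -0.28+0.00j]]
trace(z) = 0.47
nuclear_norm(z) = 1.17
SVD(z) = [[0.12, 0.99, -0.03], [-0.78, 0.12, 0.61], [0.61, -0.05, 0.79]] @ diag([0.7610667625604858, 0.3731862996981885, 0.04011693711233356]) @ [[-0.72, 0.01, 0.7],[0.56, 0.62, 0.56],[0.42, -0.79, 0.45]]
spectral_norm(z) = 0.76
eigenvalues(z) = [(0.3+0.06j), (0.3-0.06j), (-0.12+0j)]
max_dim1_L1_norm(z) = 0.84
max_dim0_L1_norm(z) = 0.98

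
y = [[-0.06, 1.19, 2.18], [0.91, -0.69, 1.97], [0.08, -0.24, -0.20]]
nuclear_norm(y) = 4.54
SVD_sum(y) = [[0.41, 0.35, 2.23], [0.35, 0.30, 1.91], [-0.04, -0.03, -0.21]] + [[-0.47, 0.84, -0.05], [0.56, -0.99, 0.06], [0.12, -0.21, 0.01]] + [[0.00, 0.00, -0.0], [-0.00, -0.0, 0.0], [0.00, 0.0, -0.00]]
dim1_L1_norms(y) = [3.43, 3.57, 0.52]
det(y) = 0.01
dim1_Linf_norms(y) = [2.18, 1.97, 0.24]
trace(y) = -0.95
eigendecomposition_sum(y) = [[-0.71, 1.07, -0.47], [0.51, -0.76, 0.34], [0.15, -0.23, 0.10]] + [[0.63, 0.13, 2.54], [0.39, 0.08, 1.57], [-0.07, -0.01, -0.27]] + [[0.02, -0.01, 0.12], [0.01, -0.01, 0.06], [-0.01, 0.0, -0.03]]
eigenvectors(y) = [[0.8, -0.85, -0.85], [-0.57, -0.52, -0.46], [-0.17, 0.09, 0.24]]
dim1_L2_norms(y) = [2.48, 2.28, 0.32]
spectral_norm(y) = 3.03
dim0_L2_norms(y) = [0.92, 1.4, 2.95]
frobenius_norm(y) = 3.39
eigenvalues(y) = [-1.38, 0.44, -0.02]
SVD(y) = [[0.76,-0.64,0.16], [0.65,0.76,-0.07], [-0.07,0.16,0.98]] @ diag([3.0298053584279705, 1.510454552052781, 0.0025566040352384095]) @ [[0.18, 0.15, 0.97],[0.49, -0.87, 0.05],[0.85, 0.47, -0.23]]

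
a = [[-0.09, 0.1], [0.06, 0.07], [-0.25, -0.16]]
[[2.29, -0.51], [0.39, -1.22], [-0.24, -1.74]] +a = [[2.20, -0.41], [0.45, -1.15], [-0.49, -1.90]]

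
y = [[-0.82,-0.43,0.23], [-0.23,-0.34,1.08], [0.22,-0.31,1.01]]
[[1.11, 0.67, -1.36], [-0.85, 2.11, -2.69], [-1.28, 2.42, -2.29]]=y @ [[-1.09, 1.09, 0.49],[-1.26, -2.96, 1.15],[-1.42, 1.25, -2.02]]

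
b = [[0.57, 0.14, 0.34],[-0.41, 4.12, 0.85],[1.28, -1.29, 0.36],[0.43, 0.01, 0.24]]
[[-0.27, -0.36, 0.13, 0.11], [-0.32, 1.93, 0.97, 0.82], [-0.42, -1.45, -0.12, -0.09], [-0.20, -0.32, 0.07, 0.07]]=b@[[-0.22, -0.18, 0.14, 0.12], [-0.01, 0.66, 0.24, 0.2], [-0.43, -1.02, 0.04, 0.05]]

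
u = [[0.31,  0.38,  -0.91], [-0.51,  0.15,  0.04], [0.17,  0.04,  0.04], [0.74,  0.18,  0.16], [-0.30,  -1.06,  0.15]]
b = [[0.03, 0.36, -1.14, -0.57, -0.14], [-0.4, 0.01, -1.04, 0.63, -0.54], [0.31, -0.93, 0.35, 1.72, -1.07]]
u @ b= [[-0.42, 0.96, -1.07, -1.5, 0.73], [-0.06, -0.22, 0.44, 0.45, -0.05], [0.0, 0.02, -0.22, -0.0, -0.09], [-0.00, 0.12, -0.97, -0.03, -0.37], [0.46, -0.26, 1.50, -0.24, 0.45]]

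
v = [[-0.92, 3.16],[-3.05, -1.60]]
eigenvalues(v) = [(-1.26+3.09j), (-1.26-3.09j)]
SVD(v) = [[-0.62,0.78],[0.78,0.62]] @ diag([3.6953338563895546, 3.0064942524177733]) @ [[-0.49, -0.87], [-0.87, 0.49]]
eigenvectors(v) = [[(0.71+0j), 0.71-0.00j], [(-0.08+0.7j), (-0.08-0.7j)]]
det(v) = 11.11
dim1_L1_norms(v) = [4.08, 4.65]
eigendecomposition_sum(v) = [[-0.46+1.61j,(1.58+0.65j)], [-1.52-0.62j,(-0.8+1.47j)]] + [[-0.46-1.61j, 1.58-0.65j], [(-1.52+0.62j), (-0.8-1.47j)]]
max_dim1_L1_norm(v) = 4.65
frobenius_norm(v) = 4.76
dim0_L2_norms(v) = [3.19, 3.54]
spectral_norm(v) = 3.70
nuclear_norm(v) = 6.70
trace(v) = -2.52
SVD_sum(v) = [[1.13, 2.01], [-1.42, -2.52]] + [[-2.05, 1.15], [-1.63, 0.92]]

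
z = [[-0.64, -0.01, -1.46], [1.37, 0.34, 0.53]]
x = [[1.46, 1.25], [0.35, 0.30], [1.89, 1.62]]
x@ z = [[0.78, 0.41, -1.47], [0.19, 0.1, -0.35], [1.01, 0.53, -1.9]]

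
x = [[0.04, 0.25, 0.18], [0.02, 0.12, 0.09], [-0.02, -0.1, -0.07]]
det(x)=-0.000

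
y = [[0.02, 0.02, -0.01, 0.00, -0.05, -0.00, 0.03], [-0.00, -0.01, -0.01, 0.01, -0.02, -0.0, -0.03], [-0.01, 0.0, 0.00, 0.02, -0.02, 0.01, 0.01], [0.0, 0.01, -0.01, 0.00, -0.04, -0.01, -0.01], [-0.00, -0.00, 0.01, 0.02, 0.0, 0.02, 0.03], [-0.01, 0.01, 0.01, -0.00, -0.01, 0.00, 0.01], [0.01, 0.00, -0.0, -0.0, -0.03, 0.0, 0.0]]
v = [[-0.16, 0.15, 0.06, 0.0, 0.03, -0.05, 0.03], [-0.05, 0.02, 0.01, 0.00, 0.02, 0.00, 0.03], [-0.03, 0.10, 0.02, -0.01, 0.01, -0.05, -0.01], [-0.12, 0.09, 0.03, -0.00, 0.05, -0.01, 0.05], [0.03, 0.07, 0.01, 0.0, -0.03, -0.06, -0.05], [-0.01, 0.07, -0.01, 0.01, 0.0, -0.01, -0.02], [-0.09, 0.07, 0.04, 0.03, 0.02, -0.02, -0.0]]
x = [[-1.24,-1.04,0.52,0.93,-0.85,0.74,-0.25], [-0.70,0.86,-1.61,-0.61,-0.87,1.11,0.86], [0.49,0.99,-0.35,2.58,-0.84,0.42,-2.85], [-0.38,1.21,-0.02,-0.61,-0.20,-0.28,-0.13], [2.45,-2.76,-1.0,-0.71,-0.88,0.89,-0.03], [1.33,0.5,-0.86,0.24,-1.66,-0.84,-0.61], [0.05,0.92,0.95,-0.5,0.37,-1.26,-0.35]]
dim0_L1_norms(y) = [0.05, 0.05, 0.05, 0.05, 0.17, 0.04, 0.12]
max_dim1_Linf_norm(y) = 0.05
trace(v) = -0.16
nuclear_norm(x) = 16.75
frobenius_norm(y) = 0.11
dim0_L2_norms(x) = [3.19, 3.6, 2.37, 3.01, 2.43, 2.26, 3.07]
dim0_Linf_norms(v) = [0.16, 0.15, 0.06, 0.03, 0.05, 0.06, 0.05]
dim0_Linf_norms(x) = [2.45, 2.76, 1.61, 2.58, 1.66, 1.26, 2.85]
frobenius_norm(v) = 0.37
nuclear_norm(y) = 0.22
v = y @ x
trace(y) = 0.01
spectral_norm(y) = 0.08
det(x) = 0.38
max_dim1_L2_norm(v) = 0.24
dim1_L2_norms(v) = [0.24, 0.07, 0.12, 0.17, 0.11, 0.08, 0.13]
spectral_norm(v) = 0.34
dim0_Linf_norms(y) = [0.02, 0.02, 0.01, 0.02, 0.05, 0.02, 0.03]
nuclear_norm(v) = 0.58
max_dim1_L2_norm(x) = 4.12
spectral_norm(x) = 4.47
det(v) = -0.00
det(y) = 0.00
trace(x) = -3.41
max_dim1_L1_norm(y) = 0.13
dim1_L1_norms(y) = [0.13, 0.08, 0.07, 0.08, 0.08, 0.05, 0.04]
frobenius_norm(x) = 7.64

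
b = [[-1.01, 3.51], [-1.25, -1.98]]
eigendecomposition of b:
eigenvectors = [[(0.86+0j), (0.86-0j)], [-0.12+0.50j, (-0.12-0.5j)]]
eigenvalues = [(-1.5+2.04j), (-1.5-2.04j)]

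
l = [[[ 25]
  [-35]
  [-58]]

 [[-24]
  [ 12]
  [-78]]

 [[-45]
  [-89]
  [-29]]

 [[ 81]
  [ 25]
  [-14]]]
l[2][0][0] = -45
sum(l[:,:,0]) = -229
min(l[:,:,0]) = -89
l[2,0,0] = -45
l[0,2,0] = -58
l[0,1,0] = -35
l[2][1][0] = -89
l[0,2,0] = -58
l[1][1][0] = 12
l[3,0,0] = 81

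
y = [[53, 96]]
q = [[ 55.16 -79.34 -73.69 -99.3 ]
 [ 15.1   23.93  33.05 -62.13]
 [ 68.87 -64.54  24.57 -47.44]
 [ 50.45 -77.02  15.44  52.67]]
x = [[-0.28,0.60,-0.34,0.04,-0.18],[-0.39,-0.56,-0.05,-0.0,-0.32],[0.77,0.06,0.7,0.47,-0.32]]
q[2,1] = -64.54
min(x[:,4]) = -0.325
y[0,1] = 96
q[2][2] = 24.57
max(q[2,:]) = 68.87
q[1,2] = 33.05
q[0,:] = [55.16, -79.34, -73.69, -99.3]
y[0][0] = 53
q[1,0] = 15.1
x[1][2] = -0.046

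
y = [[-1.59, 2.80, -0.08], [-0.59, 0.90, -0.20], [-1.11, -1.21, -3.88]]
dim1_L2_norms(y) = [3.22, 1.09, 4.21]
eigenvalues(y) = [-3.91, -0.66, 0.0]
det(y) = 0.01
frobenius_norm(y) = 5.42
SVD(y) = [[0.18, -0.93, -0.32], [0.02, -0.32, 0.95], [-0.98, -0.17, -0.04]] @ diag([4.24045902979411, 3.3677450209300104, 0.0008310467652490711]) @ [[0.19, 0.40, 0.9], [0.55, -0.80, 0.24], [0.81, 0.45, -0.37]]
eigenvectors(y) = [[0.01, -0.87, -0.81], [-0.04, -0.28, -0.45], [-1.00, 0.4, 0.37]]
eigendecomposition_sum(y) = [[0.03, -0.0, 0.05], [-0.07, 0.00, -0.16], [-1.86, 0.09, -3.94]] + [[-1.61, 2.78, -0.13], [-0.51, 0.89, -0.04], [0.75, -1.29, 0.06]] + [[-0.01, 0.02, -0.00], [-0.0, 0.01, -0.00], [0.00, -0.01, 0.00]]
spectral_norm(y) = 4.24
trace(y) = -4.57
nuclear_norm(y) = 7.61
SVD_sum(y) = [[0.14, 0.3, 0.67], [0.01, 0.03, 0.06], [-0.79, -1.68, -3.74]] + [[-1.73, 2.5, -0.75], [-0.60, 0.87, -0.26], [-0.32, 0.47, -0.14]] + [[-0.00,-0.00,0.00], [0.00,0.00,-0.00], [-0.0,-0.00,0.00]]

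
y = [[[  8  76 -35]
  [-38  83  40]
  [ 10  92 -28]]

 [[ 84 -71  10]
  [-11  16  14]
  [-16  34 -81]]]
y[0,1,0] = -38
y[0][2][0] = 10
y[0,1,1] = 83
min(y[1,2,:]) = -81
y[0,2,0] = 10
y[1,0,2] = 10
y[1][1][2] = 14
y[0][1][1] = 83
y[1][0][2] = 10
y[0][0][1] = 76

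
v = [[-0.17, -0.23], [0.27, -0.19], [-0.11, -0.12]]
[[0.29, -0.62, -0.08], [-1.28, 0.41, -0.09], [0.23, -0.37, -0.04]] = v@[[-3.71, 2.24, -0.05], [1.47, 1.04, 0.4]]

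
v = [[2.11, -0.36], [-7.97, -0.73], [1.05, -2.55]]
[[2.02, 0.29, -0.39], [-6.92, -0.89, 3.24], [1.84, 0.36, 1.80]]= v@[[0.90,0.12,-0.33], [-0.35,-0.09,-0.84]]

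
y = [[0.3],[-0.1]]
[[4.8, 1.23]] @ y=[[1.32]]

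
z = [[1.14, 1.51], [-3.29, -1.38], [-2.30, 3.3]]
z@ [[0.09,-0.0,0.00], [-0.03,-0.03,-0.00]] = [[0.06, -0.05, 0.0], [-0.25, 0.04, 0.00], [-0.31, -0.1, 0.0]]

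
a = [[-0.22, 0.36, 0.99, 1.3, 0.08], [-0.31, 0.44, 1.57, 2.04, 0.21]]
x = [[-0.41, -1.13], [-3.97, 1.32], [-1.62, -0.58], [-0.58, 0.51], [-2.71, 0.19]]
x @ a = [[0.44, -0.64, -2.18, -2.84, -0.27], [0.46, -0.85, -1.86, -2.47, -0.04], [0.54, -0.84, -2.51, -3.29, -0.25], [-0.03, 0.02, 0.23, 0.29, 0.06], [0.54, -0.89, -2.38, -3.14, -0.18]]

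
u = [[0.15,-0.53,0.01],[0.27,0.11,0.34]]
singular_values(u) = [0.55, 0.45]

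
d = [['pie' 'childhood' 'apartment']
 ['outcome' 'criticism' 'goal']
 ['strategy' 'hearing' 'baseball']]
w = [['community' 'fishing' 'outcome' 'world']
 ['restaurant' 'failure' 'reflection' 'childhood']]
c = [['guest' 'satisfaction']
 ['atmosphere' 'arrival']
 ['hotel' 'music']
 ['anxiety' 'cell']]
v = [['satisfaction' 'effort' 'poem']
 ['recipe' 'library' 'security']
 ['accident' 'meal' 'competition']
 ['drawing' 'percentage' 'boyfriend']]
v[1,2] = 'security'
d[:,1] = ['childhood', 'criticism', 'hearing']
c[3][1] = 'cell'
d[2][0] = 'strategy'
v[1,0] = 'recipe'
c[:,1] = ['satisfaction', 'arrival', 'music', 'cell']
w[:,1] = ['fishing', 'failure']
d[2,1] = 'hearing'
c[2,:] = ['hotel', 'music']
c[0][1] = 'satisfaction'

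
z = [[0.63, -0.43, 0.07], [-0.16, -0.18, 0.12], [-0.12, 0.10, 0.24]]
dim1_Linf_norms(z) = [0.63, 0.18, 0.24]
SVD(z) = [[-0.98,-0.15,0.12], [0.04,-0.77,-0.64], [0.19,-0.63,0.76]] @ diag([0.7792579869309855, 0.3064505066711189, 0.1998626447470427]) @ [[-0.83,0.56,-0.02], [0.33,0.46,-0.82], [0.45,0.69,0.57]]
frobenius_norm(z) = 0.86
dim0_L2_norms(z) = [0.66, 0.48, 0.28]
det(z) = -0.05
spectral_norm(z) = 0.78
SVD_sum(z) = [[0.63, -0.43, 0.02], [-0.02, 0.02, -0.0], [-0.12, 0.08, -0.0]] + [[-0.02, -0.02, 0.04],[-0.08, -0.11, 0.19],[-0.06, -0.09, 0.16]] + [[0.01, 0.02, 0.01], [-0.06, -0.09, -0.07], [0.07, 0.10, 0.09]]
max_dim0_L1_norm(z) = 0.91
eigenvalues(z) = [0.7, 0.25, -0.27]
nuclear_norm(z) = 1.29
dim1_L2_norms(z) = [0.77, 0.27, 0.29]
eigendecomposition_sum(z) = [[0.64, -0.31, 0.02], [-0.14, 0.07, -0.0], [-0.20, 0.09, -0.01]] + [[0.01, -0.00, 0.02], [0.02, -0.00, 0.06], [0.07, -0.02, 0.25]] + [[-0.02,  -0.12,  0.03], [-0.04,  -0.25,  0.06], [0.0,  0.02,  -0.01]]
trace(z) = 0.69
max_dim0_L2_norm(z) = 0.66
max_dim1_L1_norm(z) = 1.13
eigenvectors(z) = [[-0.94, 0.09, -0.44], [0.21, 0.24, -0.9], [0.29, 0.97, 0.07]]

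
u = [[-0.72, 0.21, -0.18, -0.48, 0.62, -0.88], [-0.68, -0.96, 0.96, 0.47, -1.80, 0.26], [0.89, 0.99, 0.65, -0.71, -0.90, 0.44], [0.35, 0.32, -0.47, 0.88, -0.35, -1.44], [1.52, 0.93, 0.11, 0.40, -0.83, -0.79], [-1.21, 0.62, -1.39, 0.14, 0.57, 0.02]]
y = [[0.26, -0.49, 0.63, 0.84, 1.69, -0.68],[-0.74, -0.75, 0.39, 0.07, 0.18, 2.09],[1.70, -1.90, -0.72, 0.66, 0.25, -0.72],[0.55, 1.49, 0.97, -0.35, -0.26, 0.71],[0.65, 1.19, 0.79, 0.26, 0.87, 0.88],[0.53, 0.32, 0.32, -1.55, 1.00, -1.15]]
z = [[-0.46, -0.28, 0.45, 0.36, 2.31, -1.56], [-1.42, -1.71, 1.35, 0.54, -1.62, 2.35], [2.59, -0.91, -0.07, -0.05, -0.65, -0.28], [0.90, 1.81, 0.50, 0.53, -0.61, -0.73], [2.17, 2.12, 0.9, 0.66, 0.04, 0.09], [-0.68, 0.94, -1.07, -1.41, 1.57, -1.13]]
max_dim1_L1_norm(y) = 5.95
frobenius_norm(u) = 4.87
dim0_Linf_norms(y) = [1.7, 1.9, 0.97, 1.55, 1.69, 2.09]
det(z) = 52.00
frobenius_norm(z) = 7.47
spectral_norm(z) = 5.03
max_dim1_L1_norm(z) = 8.99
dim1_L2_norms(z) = [2.9, 3.9, 2.84, 2.35, 3.23, 2.87]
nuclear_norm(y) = 12.37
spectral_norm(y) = 3.55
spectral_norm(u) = 3.12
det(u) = 0.03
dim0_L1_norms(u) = [5.37, 4.03, 3.76, 3.08, 5.07, 3.83]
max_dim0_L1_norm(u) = 5.37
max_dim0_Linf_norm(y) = 2.09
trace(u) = -0.96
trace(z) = -2.80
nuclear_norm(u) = 10.16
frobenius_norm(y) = 5.64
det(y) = 24.42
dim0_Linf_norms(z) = [2.59, 2.12, 1.35, 1.41, 2.31, 2.35]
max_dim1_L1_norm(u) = 5.13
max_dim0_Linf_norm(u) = 1.8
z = u + y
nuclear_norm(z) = 15.42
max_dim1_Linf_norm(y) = 2.09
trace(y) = -1.84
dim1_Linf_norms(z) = [2.31, 2.35, 2.59, 1.81, 2.17, 1.57]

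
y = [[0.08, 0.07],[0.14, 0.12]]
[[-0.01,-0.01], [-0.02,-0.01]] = y@[[-0.29, -0.14], [0.17, 0.08]]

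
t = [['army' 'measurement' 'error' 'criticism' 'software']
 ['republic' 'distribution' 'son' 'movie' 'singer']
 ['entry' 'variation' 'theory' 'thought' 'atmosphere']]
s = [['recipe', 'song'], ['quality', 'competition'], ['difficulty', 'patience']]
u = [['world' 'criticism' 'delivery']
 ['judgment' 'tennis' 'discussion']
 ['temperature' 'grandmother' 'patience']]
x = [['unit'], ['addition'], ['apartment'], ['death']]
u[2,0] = 'temperature'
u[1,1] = 'tennis'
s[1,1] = 'competition'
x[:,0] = ['unit', 'addition', 'apartment', 'death']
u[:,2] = ['delivery', 'discussion', 'patience']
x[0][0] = 'unit'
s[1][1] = 'competition'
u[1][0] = 'judgment'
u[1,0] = 'judgment'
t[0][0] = 'army'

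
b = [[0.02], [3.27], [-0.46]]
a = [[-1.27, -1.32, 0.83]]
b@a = [[-0.03, -0.03, 0.02], [-4.15, -4.32, 2.71], [0.58, 0.61, -0.38]]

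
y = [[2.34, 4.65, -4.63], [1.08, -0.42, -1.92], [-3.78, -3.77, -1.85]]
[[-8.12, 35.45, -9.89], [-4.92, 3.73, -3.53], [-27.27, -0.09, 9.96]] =y@[[4.08, -2.42, -2.52],  [0.85, 4.56, -0.36],  [4.67, -4.30, 0.5]]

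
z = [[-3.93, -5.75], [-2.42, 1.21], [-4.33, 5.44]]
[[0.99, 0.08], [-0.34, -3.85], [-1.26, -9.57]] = z@[[0.04, 1.18],[-0.2, -0.82]]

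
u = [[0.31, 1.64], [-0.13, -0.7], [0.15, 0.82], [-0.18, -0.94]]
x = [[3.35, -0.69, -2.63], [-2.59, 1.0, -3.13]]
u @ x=[[-3.21, 1.43, -5.95], [1.38, -0.61, 2.53], [-1.62, 0.72, -2.96], [1.83, -0.82, 3.42]]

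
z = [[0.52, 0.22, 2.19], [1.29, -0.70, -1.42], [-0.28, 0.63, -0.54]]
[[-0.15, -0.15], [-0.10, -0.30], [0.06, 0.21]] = z@[[-0.12, -0.17], [0.01, 0.21], [-0.04, -0.05]]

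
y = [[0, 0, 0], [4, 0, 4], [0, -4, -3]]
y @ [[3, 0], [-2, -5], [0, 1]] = [[0, 0], [12, 4], [8, 17]]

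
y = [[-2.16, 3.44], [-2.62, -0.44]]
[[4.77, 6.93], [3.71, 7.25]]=y @ [[-1.49, -2.81], [0.45, 0.25]]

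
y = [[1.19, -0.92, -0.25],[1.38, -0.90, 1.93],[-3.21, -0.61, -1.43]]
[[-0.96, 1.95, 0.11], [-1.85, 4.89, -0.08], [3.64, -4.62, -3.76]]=y @ [[-0.97, 1.08, 1.02], [-0.12, -1.07, 1.25], [-0.32, 1.26, -0.19]]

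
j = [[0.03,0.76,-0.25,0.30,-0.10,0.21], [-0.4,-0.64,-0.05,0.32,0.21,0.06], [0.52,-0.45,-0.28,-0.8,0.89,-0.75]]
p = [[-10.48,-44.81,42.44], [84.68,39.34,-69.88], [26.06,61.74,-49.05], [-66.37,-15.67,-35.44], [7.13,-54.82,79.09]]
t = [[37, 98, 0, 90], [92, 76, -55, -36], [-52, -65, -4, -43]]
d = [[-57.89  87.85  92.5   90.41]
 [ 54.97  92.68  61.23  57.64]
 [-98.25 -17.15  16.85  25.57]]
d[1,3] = 57.64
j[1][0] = -0.399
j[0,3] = 0.3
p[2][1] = 61.74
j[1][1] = -0.639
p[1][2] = -69.88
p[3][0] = -66.37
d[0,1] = 87.85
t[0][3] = 90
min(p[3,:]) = -66.37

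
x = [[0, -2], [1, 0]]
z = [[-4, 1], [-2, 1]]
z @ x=[[1, 8], [1, 4]]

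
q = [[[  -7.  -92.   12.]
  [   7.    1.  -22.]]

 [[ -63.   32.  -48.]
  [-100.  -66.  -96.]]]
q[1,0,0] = -63.0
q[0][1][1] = 1.0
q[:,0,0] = [-7.0, -63.0]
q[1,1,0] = -100.0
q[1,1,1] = -66.0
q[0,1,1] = 1.0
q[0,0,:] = [-7.0, -92.0, 12.0]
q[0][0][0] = -7.0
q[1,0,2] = -48.0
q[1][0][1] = 32.0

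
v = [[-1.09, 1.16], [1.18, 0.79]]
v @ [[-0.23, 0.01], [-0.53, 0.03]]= [[-0.36, 0.02], [-0.69, 0.04]]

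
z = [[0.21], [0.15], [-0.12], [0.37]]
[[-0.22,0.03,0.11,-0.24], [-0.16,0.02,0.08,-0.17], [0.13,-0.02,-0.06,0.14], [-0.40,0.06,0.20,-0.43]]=z@[[-1.07, 0.16, 0.53, -1.16]]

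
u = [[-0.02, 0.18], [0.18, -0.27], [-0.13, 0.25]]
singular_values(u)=[0.46, 0.07]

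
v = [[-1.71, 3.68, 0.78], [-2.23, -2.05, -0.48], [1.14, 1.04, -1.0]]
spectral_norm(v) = 4.40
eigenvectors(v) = [[-0.71+0.00j, (-0.71-0j), -0.15+0.00j], [(0.03-0.6j), 0.03+0.60j, -0.22+0.00j], [-0.15+0.32j, (-0.15-0.32j), 0.97+0.00j]]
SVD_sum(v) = [[-0.29,3.81,0.64], [0.14,-1.90,-0.32], [-0.06,0.76,0.13]] + [[-1.41, -0.14, 0.21], [-2.29, -0.23, 0.34], [1.35, 0.14, -0.2]] + [[-0.01, 0.01, -0.07], [-0.08, 0.08, -0.50], [-0.15, 0.14, -0.93]]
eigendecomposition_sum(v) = [[(-0.83+1.32j), 1.78+1.25j, 0.27+0.48j], [-1.08-0.75j, (-1.12+1.45j), -0.41+0.21j], [0.42+0.65j, 0.94-0.54j, (0.27-0.02j)]] + [[(-0.83-1.32j), 1.78-1.25j, (0.27-0.48j)],[(-1.08+0.75j), -1.12-1.45j, -0.41-0.21j],[0.42-0.65j, (0.94+0.54j), 0.27+0.02j]] + [[-0.04-0.00j, 0.12-0.00j, (0.23-0j)], [(-0.07-0j), 0.19-0.00j, 0.35-0.00j], [0.29+0.00j, -0.83+0.00j, -1.55+0.00j]]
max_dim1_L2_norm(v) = 4.13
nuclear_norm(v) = 8.54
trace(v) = -4.76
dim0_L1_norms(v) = [5.08, 6.77, 2.26]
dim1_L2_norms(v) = [4.13, 3.07, 1.84]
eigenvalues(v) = [(-1.68+2.75j), (-1.68-2.75j), (-1.4+0j)]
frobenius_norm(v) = 5.46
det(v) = -14.57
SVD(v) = [[0.88, 0.47, 0.06], [-0.44, 0.76, 0.48], [0.18, -0.45, 0.88]] @ diag([4.397383582396938, 3.0580631976090085, 1.0831283897559125]) @ [[-0.07, 0.98, 0.16],[-0.98, -0.1, 0.15],[-0.16, 0.15, -0.98]]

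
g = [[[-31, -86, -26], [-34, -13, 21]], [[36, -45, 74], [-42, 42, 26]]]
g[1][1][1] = 42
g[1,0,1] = -45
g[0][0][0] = -31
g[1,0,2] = 74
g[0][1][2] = 21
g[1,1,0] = -42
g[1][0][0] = 36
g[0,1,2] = 21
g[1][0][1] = -45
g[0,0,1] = -86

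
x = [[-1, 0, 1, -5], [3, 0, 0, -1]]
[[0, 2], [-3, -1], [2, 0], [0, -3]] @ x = [[6, 0, 0, -2], [0, 0, -3, 16], [-2, 0, 2, -10], [-9, 0, 0, 3]]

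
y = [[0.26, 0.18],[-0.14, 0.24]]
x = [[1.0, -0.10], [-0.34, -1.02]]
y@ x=[[0.2, -0.21], [-0.22, -0.23]]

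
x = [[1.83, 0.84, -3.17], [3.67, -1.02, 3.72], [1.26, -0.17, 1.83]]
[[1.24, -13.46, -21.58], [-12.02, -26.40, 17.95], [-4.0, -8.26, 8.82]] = x @ [[-1.8, -7.24, -1.28],[2.79, 2.35, -2.14],[-0.69, 0.69, 5.5]]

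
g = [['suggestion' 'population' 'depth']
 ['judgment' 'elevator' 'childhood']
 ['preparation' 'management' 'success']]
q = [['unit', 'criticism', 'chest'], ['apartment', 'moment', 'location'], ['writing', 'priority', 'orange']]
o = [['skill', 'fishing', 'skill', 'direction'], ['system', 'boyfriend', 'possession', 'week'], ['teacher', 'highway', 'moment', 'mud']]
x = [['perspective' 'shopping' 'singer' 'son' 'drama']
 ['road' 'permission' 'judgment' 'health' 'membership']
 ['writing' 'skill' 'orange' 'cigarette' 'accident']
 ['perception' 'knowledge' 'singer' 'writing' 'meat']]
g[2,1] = 'management'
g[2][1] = 'management'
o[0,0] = 'skill'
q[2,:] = ['writing', 'priority', 'orange']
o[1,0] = 'system'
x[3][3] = 'writing'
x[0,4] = 'drama'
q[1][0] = 'apartment'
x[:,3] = ['son', 'health', 'cigarette', 'writing']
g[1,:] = ['judgment', 'elevator', 'childhood']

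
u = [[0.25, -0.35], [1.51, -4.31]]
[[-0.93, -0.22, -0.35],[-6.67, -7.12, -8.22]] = u @ [[-3.05, 2.79, 2.46], [0.48, 2.63, 2.77]]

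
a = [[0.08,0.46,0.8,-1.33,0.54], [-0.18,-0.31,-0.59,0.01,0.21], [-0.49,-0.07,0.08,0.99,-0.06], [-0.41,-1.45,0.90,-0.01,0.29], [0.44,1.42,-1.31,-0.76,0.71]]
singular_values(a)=[2.8, 1.91, 0.96, 0.62, 0.17]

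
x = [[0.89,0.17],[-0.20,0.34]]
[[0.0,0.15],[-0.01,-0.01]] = x @ [[0.01, 0.16], [-0.03, 0.07]]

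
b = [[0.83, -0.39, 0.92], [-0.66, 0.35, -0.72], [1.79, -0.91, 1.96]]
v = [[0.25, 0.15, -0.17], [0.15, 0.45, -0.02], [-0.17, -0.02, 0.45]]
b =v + [[0.58, -0.54, 1.09], [-0.81, -0.1, -0.7], [1.96, -0.89, 1.51]]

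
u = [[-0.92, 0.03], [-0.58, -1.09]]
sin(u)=[[-0.8, 0.02], [-0.31, -0.89]]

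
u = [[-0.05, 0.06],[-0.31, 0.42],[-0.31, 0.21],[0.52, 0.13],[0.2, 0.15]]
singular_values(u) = [0.74, 0.48]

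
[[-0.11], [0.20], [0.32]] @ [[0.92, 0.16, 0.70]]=[[-0.1, -0.02, -0.08], [0.18, 0.03, 0.14], [0.29, 0.05, 0.22]]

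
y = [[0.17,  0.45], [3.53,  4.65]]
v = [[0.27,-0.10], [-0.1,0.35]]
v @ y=[[-0.31,-0.34], [1.22,1.58]]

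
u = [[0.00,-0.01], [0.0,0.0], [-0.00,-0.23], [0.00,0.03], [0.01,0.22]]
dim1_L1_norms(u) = [0.01, 0.0, 0.23, 0.03, 0.23]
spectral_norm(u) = 0.32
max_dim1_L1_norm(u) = 0.23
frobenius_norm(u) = 0.32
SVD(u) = [[0.03, 0.03], [0.00, 0.00], [0.72, 0.68], [-0.09, -0.09], [-0.69, 0.73]] @ diag([0.31991770222437127, 0.007256983083794848]) @ [[-0.02, -1.0],[1.00, -0.02]]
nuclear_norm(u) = 0.33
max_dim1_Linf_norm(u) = 0.23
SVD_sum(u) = [[-0.00, -0.01], [0.00, 0.00], [-0.0, -0.23], [0.00, 0.03], [0.0, 0.22]] + [[0.0, -0.0], [0.0, 0.00], [0.0, -0.0], [-0.00, 0.0], [0.01, -0.0]]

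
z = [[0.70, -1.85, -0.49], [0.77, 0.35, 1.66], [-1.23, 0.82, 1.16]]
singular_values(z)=[2.72, 1.71, 0.91]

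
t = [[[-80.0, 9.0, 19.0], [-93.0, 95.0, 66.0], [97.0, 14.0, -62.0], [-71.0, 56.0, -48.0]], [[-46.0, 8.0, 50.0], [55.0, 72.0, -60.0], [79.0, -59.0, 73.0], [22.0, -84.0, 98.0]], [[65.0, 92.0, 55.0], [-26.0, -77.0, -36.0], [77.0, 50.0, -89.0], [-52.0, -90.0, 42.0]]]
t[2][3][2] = 42.0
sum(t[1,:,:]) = 208.0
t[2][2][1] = 50.0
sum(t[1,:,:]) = 208.0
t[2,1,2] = -36.0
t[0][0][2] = 19.0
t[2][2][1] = 50.0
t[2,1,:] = [-26.0, -77.0, -36.0]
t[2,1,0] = -26.0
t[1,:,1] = [8.0, 72.0, -59.0, -84.0]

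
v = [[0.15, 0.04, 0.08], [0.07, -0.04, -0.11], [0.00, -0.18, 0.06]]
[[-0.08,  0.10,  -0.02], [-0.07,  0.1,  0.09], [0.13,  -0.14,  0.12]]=v @[[-0.63, 0.85, 0.28], [-0.57, 0.56, -0.81], [0.42, -0.6, -0.36]]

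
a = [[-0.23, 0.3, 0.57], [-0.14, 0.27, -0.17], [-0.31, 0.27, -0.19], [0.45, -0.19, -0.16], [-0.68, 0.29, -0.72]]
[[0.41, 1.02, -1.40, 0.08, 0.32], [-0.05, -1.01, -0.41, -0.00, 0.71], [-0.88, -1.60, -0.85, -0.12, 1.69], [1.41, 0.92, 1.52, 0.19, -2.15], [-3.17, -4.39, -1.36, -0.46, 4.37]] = a@[[4.79, 3.08, 2.72, 0.68, -5.62],[2.99, -0.18, -0.73, 0.45, -1.03],[1.08, 3.12, -0.98, 0.18, -1.17]]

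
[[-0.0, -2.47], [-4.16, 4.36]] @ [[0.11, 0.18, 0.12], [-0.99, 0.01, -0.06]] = [[2.45, -0.02, 0.15], [-4.77, -0.71, -0.76]]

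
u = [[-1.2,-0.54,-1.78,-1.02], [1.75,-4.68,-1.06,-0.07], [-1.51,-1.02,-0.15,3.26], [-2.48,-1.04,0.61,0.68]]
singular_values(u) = [5.17, 4.27, 2.61, 1.51]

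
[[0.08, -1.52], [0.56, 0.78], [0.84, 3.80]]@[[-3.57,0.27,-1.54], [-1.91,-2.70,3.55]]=[[2.62, 4.13, -5.52], [-3.49, -1.95, 1.91], [-10.26, -10.03, 12.2]]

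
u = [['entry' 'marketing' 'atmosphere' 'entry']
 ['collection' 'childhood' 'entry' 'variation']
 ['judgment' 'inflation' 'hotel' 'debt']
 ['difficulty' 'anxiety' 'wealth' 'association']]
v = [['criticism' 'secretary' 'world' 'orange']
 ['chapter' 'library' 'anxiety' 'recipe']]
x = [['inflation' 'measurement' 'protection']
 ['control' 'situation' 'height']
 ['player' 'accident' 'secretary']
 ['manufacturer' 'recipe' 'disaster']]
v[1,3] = 'recipe'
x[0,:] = ['inflation', 'measurement', 'protection']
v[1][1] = 'library'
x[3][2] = 'disaster'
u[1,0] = 'collection'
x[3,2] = 'disaster'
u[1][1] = 'childhood'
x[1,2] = 'height'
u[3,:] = ['difficulty', 'anxiety', 'wealth', 'association']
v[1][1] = 'library'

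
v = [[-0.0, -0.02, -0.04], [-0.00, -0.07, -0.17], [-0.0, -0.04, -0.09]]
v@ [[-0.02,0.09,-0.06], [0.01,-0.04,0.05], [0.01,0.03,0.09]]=[[-0.00, -0.00, -0.0],[-0.0, -0.0, -0.02],[-0.0, -0.00, -0.01]]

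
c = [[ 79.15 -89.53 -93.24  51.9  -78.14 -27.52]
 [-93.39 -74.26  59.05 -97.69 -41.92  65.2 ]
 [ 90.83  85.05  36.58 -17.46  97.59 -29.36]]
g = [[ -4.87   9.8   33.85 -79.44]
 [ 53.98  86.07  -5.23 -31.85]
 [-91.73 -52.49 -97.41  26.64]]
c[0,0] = 79.15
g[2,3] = 26.64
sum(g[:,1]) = 43.37999999999999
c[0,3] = 51.9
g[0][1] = 9.8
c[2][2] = 36.58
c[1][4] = -41.92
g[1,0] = 53.98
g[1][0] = 53.98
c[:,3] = [51.9, -97.69, -17.46]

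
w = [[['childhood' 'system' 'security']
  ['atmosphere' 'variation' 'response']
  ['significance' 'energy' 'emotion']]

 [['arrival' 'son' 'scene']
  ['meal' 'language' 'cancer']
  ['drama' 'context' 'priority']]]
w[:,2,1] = ['energy', 'context']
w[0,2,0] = 'significance'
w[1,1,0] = 'meal'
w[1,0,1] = 'son'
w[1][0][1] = 'son'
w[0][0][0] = 'childhood'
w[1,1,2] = 'cancer'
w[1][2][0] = 'drama'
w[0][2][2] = 'emotion'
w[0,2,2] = 'emotion'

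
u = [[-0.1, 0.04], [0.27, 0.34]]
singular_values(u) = [0.44, 0.1]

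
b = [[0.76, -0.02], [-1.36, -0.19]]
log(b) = [[-0.27+0.09j, -0.03+0.06j], [(-1.74+4.25j), -1.49+3.05j]]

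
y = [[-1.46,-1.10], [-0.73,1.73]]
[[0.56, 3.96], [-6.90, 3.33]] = y @ [[1.99, -3.16], [-3.15, 0.59]]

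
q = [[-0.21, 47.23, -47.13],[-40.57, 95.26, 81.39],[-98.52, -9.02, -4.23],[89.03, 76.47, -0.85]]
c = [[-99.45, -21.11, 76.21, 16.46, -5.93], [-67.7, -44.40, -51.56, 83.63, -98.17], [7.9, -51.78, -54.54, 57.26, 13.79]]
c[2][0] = 7.9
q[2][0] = -98.52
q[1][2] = 81.39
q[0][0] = -0.21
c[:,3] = [16.46, 83.63, 57.26]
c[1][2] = -51.56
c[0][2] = 76.21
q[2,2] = -4.23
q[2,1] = -9.02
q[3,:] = [89.03, 76.47, -0.85]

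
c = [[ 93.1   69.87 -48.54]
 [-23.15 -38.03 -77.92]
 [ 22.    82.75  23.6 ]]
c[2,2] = 23.6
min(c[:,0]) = -23.15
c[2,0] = 22.0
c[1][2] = -77.92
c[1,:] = [-23.15, -38.03, -77.92]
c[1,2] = -77.92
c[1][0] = -23.15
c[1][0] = -23.15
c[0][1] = 69.87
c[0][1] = 69.87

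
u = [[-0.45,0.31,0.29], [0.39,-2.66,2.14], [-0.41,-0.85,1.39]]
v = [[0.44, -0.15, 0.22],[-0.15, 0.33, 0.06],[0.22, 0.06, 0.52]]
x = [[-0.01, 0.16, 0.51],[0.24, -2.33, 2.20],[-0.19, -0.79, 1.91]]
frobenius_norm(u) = 3.87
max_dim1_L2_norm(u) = 3.44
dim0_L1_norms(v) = [0.81, 0.54, 0.8]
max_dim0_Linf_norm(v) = 0.52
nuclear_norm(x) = 4.78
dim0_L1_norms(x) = [0.44, 3.28, 4.62]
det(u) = -0.01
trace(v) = 1.29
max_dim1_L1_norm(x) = 4.77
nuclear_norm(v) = 1.29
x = u + v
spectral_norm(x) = 3.76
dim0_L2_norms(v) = [0.51, 0.37, 0.57]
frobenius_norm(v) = 0.85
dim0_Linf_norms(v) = [0.44, 0.33, 0.52]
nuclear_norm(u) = 4.71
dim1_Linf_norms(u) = [0.45, 2.66, 1.39]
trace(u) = -1.72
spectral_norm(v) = 0.71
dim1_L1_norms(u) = [1.05, 5.19, 2.65]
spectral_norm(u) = 3.75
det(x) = -0.44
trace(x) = -0.43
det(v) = 0.04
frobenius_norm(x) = 3.86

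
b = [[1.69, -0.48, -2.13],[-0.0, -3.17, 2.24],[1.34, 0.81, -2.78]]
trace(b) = -4.26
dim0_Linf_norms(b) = [1.69, 3.17, 2.78]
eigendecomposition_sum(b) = [[1.08, -0.34, -0.92], [0.31, -0.10, -0.26], [0.51, -0.16, -0.43]] + [[0.55, -0.39, -0.92], [0.42, -0.30, -0.71], [0.49, -0.35, -0.82]] + [[0.07, 0.25, -0.29],[-0.73, -2.77, 3.21],[0.34, 1.32, -1.52]]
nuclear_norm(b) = 7.90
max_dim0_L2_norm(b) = 4.16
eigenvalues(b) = [0.55, -0.58, -4.23]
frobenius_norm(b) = 5.73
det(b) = 1.34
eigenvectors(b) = [[-0.88, -0.65, -0.08],[-0.25, -0.5, 0.90],[-0.41, -0.58, -0.43]]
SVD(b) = [[-0.40, -0.67, -0.62],[0.68, -0.68, 0.29],[-0.62, -0.30, 0.73]] @ diag([4.998157573198288, 2.807012779295349, 0.09539460337564727]) @ [[-0.30, -0.49, 0.82], [-0.55, 0.79, 0.27], [-0.78, -0.37, -0.51]]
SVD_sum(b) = [[0.61, 0.99, -1.65],[-1.02, -1.66, 2.77],[0.93, 1.51, -2.51]] + [[1.04,  -1.49,  -0.51], [1.04,  -1.50,  -0.52], [0.47,  -0.67,  -0.23]] + [[0.05, 0.02, 0.03], [-0.02, -0.01, -0.01], [-0.05, -0.03, -0.04]]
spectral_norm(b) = 5.00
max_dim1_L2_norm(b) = 3.88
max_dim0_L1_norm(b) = 7.15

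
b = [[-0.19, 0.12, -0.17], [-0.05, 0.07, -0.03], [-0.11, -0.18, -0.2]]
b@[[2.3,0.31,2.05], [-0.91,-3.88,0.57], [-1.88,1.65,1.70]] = [[-0.23, -0.80, -0.61], [-0.12, -0.34, -0.11], [0.29, 0.33, -0.67]]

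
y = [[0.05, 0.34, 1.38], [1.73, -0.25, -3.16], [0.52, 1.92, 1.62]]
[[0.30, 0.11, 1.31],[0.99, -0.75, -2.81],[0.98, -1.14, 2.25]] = y @ [[0.87,-0.04,-0.04],[0.15,-0.82,0.48],[0.15,0.28,0.83]]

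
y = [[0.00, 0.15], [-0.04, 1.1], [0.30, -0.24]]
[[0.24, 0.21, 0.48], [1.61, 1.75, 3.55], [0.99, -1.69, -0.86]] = y @ [[4.62, -4.48, -0.30], [1.63, 1.43, 3.22]]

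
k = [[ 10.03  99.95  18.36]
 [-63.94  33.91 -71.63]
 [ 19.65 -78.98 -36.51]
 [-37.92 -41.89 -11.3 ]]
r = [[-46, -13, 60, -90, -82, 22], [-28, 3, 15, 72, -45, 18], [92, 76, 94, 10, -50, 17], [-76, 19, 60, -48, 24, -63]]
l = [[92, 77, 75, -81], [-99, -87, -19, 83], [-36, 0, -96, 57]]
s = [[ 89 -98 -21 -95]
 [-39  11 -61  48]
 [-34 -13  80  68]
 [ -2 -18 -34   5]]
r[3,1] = 19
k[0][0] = 10.03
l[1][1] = -87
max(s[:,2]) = 80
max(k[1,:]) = 33.91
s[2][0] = -34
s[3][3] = 5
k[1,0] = -63.94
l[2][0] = -36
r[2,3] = 10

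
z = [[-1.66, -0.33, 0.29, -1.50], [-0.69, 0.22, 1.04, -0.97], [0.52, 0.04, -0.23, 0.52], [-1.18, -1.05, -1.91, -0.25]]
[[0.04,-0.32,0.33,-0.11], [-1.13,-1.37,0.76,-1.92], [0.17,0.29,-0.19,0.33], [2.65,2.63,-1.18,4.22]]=z @ [[-0.03, 0.35, -0.35, 0.31], [-0.50, 0.12, -0.51, -1.49], [-1.08, -1.59, 1.05, -1.55], [-0.09, -0.51, 0.48, -0.24]]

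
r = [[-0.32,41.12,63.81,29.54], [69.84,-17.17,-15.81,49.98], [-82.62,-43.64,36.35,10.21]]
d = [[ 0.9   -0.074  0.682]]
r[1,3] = 49.98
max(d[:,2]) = 0.682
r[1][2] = -15.81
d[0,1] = -0.074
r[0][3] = 29.54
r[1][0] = 69.84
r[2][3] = 10.21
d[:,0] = [0.9]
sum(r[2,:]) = -79.69999999999999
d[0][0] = 0.9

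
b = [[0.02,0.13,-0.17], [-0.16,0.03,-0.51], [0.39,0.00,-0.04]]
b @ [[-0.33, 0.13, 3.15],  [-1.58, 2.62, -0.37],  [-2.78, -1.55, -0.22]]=[[0.26, 0.61, 0.05],[1.42, 0.85, -0.40],[-0.02, 0.11, 1.24]]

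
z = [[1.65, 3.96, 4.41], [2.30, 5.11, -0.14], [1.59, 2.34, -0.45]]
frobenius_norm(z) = 8.80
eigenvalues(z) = [7.48, -1.99, 0.82]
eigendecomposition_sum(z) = [[2.27, 4.94, 1.17],[2.14, 4.65, 1.10],[1.08, 2.36, 0.56]] + [[-0.84,-0.32,2.39], [0.28,0.11,-0.8], [0.44,0.17,-1.25]] + [[0.22,-0.67,0.85], [-0.12,0.35,-0.45], [0.06,-0.19,0.24]]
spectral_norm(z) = 8.00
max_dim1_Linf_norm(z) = 5.11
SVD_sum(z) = [[2.18, 4.73, 1.98],[2.03, 4.4, 1.85],[0.96, 2.08, 0.87]] + [[-0.56, -0.76, 2.42], [0.46, 0.62, -1.97], [0.31, 0.42, -1.35]] + [[0.03, -0.01, 0.0], [-0.18, 0.09, -0.01], [0.32, -0.16, 0.02]]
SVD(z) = [[-0.7, 0.71, 0.08], [-0.65, -0.58, -0.49], [-0.31, -0.40, 0.87]] @ diag([7.999067840405822, 3.649976375846085, 0.41555521937625156]) @ [[-0.39, -0.85, -0.36],[-0.22, -0.29, 0.93],[0.89, -0.44, 0.07]]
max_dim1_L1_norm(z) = 10.02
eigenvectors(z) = [[-0.69, -0.85, 0.86], [-0.65, 0.28, -0.45], [-0.33, 0.45, 0.24]]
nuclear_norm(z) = 12.06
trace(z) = 6.31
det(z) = -12.13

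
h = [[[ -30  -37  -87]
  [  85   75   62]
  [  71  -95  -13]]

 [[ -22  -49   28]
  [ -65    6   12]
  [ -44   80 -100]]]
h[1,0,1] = -49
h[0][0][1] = -37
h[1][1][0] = -65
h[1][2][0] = -44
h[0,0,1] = -37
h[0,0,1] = -37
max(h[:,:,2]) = 62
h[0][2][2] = -13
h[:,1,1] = [75, 6]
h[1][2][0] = -44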